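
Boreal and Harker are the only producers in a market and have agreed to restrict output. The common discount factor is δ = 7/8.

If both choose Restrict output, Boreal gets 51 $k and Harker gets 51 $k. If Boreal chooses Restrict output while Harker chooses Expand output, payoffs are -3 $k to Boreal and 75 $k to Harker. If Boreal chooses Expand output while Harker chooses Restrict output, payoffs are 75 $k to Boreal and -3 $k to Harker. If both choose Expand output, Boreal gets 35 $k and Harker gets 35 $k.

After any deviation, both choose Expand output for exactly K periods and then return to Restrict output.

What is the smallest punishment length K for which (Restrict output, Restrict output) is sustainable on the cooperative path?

IC: δ(1−δ^K)/(1−δ) ≥ (75−51)/(51−35) = 3/2.
With δ = 7/8: need 1 − δ^K ≥ 3/2·(1−7/8)/(7/8), i.e. δ^K ≤ 0.7857.
Since (7/8)^1 = 0.8750 and (7/8)^2 = 0.7656, the smallest such K is 2.

2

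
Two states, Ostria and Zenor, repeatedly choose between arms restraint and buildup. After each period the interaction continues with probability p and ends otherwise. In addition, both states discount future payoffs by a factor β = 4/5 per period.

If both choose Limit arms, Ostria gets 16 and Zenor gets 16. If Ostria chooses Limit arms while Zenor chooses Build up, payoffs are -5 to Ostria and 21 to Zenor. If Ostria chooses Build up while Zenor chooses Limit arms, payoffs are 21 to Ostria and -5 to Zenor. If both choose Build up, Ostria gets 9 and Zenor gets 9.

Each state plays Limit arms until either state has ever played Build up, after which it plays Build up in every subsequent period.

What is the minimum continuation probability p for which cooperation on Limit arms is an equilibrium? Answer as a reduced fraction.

With continuation probability p and discount β, the effective per-period discount factor is βp.
Grim-trigger IC: βp ≥ (21−16)/(21−9) = 5/12.
So p ≥ (5/12)/(4/5) = 25/48.

25/48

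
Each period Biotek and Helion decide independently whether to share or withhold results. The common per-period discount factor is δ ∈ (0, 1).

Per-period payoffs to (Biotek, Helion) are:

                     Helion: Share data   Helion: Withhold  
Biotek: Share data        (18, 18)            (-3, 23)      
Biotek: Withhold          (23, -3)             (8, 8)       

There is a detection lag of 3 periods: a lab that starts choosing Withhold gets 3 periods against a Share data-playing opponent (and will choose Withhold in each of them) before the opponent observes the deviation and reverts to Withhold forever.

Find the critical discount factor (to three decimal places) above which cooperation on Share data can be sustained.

0.693

The best deviation is to choose Withhold for all 3 undetected periods, earning 23 each, then 8 forever once detected.
Deviation value: 23(1−δ^3)/(1−δ) + 8δ^3/(1−δ); cooperation value: 18/(1−δ).
IC: 18 ≥ 23(1−δ^3) + 8δ^3 = 23 − 15δ^3.
So δ^3 ≥ 5/15 = 1/3, giving δ ≥ (1/3)^(1/3) ≈ 0.693.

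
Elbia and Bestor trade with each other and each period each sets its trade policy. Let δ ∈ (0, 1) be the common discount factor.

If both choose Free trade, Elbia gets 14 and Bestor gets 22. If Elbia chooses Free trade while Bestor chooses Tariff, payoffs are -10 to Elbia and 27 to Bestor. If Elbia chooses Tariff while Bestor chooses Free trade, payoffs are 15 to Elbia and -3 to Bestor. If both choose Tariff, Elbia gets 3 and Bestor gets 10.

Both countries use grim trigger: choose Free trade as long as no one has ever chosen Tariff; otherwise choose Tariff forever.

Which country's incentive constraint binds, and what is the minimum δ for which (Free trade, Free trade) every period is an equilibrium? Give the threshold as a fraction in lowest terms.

Bestor; δ ≥ 5/17

Elbia: cooperation gives 14 each period; deviation gives 15 once then 3 forever.
  14/(1−δ) ≥ 15 + 3δ/(1−δ) ⇒ δ ≥ 1/12.
Bestor: cooperation gives 22 each period; deviation gives 27 once then 10 forever.
  δ ≥ 5/17.
Both must hold, so the binding constraint is Bestor's: δ ≥ 5/17.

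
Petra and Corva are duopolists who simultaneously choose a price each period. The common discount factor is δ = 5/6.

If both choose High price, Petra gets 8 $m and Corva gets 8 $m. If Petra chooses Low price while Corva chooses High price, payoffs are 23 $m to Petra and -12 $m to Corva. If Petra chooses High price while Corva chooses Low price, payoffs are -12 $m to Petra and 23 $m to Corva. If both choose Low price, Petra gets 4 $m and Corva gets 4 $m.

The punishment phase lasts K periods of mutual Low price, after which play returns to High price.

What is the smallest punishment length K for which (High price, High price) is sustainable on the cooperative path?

No profitable deviation requires (8−4)(δ+…+δ^K) ≥ 23−8, i.e. δ+…+δ^K ≥ 15/4 ≈ 3.7500.
With δ = 5/6, the partial sums are K=1: 0.8333, K=2: 1.5278, …, K=6: 3.3255, K=7: 3.6046, K=8: 3.8372.
K = 8 is the first length at which the sum reaches 3.7500.

8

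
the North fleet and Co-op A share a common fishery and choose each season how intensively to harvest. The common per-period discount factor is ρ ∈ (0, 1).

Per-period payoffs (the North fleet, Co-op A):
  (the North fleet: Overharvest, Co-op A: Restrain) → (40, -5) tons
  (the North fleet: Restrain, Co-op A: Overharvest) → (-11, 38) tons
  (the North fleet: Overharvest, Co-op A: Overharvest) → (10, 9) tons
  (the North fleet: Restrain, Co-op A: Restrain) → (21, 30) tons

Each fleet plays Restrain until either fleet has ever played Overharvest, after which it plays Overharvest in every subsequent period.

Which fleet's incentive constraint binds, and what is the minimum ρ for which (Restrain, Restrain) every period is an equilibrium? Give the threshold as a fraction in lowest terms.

the North fleet's threshold: (40−21)/(40−10) = 19/30.
Co-op A's threshold: (38−30)/(38−9) = 8/29.
19/30 > 8/29, so the North fleet binds and ρ* = 19/30.

the North fleet; ρ ≥ 19/30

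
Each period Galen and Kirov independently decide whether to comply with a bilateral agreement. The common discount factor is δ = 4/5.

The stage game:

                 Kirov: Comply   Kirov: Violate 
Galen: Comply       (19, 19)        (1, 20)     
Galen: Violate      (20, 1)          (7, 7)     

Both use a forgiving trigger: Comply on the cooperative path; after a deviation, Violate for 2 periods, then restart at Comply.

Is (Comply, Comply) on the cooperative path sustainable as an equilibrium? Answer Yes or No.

A one-shot deviation gives 20 now, then 7 for 2 periods, then back to 19.
Gain from deviating: (20−19) today; loss: (19−7) in each of the next 2 periods.
No-deviation condition: (19−7)(δ+…+δ^2) ≥ 20−19, i.e. δ+…+δ^2 ≥ 1/12.
At δ = 4/5: δ+…+δ^2 = 1.4400 ≥ 0.0833.
So cooperation is sustainable.

Yes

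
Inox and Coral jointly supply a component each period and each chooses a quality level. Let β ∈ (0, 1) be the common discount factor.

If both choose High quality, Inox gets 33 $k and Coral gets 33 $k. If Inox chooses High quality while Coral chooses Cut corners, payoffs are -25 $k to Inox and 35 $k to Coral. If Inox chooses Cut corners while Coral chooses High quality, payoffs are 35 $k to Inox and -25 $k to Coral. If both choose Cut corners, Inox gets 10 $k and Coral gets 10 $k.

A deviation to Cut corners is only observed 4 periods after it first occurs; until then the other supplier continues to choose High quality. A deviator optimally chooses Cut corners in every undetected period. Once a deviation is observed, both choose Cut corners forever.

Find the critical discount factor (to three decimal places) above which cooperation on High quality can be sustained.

0.532

The best deviation is to choose Cut corners for all 4 undetected periods, earning 35 each, then 10 forever once detected.
Deviation value: 35(1−β^4)/(1−β) + 10β^4/(1−β); cooperation value: 33/(1−β).
IC: 33 ≥ 35(1−β^4) + 10β^4 = 35 − 25β^4.
So β^4 ≥ 2/25, giving β ≥ (2/25)^(1/4) ≈ 0.532.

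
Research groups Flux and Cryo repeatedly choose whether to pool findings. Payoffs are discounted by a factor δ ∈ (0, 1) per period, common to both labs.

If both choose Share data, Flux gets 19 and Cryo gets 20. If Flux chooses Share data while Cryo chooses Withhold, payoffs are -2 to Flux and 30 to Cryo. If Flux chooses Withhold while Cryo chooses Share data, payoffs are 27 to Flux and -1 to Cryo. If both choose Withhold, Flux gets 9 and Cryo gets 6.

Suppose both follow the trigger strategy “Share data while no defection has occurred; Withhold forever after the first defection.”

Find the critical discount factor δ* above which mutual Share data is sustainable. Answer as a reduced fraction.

Flux's threshold: (27−19)/(27−9) = 4/9.
Cryo's threshold: (30−20)/(30−6) = 5/12.
4/9 > 5/12, so Flux binds and δ* = 4/9.

4/9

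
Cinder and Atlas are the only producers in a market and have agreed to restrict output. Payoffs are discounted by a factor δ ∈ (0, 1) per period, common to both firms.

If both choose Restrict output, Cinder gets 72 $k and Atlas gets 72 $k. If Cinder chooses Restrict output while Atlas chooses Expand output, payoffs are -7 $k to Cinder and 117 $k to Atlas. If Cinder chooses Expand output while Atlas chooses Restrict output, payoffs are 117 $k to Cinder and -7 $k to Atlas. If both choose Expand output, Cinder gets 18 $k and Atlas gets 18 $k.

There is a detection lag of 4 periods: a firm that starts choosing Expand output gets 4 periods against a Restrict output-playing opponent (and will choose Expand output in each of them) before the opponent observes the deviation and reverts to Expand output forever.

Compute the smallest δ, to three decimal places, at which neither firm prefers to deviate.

A deviator earns 117 for 4 periods, then 18 forever; cooperating earns 72 forever. Multiplying the IC by (1−δ):
72 ≥ 117(1−δ^4) + 18δ^4, so 99·δ^4 ≥ 45 and δ^4 ≥ 5/11.
δ ≥ (5/11)^(1/4) ≈ 0.821.

0.821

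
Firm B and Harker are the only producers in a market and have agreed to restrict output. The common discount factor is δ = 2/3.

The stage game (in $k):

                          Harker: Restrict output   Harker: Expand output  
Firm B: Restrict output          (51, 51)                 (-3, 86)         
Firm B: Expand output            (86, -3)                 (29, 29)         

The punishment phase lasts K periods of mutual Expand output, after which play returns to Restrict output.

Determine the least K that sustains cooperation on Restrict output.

No profitable deviation requires (51−29)(δ+…+δ^K) ≥ 86−51, i.e. δ+…+δ^K ≥ 35/22 ≈ 1.5909.
With δ = 2/3, the partial sums are K=1: 0.6667, K=2: 1.1111, K=3: 1.4074, K=4: 1.6049.
K = 4 is the first length at which the sum reaches 1.5909.

4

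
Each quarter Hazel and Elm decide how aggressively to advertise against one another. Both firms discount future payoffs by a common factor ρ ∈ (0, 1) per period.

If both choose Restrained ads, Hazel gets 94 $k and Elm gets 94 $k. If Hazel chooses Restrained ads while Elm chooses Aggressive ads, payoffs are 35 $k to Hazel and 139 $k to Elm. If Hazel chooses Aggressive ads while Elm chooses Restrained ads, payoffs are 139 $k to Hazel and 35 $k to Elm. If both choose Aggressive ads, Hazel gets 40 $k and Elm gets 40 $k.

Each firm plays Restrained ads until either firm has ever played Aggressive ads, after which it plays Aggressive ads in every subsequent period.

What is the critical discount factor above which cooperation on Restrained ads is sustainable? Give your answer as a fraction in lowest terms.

5/11

Under grim trigger the critical discount factor is (T−C)/(T−P) with T = 139, C = 94, P = 40.
ρ* = (139−94)/(139−40) = 45/99 = 5/11.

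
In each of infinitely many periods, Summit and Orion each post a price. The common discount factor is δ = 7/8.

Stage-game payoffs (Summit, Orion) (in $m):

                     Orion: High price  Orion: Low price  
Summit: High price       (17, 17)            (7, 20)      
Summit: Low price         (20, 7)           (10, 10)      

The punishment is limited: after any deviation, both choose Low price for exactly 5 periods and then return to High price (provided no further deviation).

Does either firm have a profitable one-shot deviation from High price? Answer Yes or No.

IC: δ+…+δ^5 ≥ (20−17)/(17−10) = 3/7.
At δ = 7/8: partial sum = 3.4096 ≥ 0.4286. Cooperation sustainable.

No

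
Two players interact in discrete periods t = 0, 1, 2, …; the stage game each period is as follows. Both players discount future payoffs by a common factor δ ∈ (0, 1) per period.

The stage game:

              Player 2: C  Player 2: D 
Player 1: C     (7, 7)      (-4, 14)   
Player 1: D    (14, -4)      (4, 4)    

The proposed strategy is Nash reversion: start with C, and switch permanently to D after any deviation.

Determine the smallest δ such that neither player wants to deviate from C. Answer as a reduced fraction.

7/(1−δ) ≥ 14 + 4δ/(1−δ)
7 ≥ 14 − 10δ
δ ≥ 7/10.

7/10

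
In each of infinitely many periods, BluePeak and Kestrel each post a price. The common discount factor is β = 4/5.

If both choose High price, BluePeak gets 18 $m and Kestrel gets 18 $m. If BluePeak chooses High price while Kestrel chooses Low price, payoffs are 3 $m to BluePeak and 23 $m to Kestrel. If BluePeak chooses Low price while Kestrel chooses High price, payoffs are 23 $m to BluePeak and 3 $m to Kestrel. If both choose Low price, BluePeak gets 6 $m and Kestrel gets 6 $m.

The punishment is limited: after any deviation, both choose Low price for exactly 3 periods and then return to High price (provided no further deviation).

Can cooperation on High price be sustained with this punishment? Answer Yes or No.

IC: β+…+β^3 ≥ (23−18)/(18−6) = 5/12.
At β = 4/5: partial sum = 1.9520 ≥ 0.4167. Cooperation sustainable.

Yes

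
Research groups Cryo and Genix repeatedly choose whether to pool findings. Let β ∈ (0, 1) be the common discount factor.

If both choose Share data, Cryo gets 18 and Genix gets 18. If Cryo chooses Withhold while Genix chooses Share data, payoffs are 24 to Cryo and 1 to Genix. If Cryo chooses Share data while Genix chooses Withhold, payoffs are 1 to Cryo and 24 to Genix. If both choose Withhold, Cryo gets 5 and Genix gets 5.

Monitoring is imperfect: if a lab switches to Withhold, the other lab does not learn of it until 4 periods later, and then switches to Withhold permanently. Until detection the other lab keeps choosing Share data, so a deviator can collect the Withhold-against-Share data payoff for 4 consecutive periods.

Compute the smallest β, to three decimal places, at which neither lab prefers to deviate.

0.750

Deviating for the 4 undetected periods gains 24−18 = 6 per period over cooperation, then loses 18−5 = 13 per period forever once punishment starts.
Gain: 6(1 + β + … + β^3); loss: 13·β^4/(1−β).
No profitable deviation ⇔ 6(1−β^4) ≤ 13·β^4, i.e. β^4 ≥ 6/(6+13) = 6/19.
Hence β ≥ (6/19)^(1/4) ≈ 0.750.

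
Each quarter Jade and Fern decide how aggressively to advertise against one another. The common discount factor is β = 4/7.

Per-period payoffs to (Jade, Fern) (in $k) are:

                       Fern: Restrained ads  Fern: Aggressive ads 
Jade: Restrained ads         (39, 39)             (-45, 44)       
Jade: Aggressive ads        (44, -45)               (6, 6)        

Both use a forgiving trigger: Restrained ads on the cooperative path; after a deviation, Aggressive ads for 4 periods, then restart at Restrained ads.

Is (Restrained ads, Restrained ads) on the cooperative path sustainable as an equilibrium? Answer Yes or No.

Comparing payoff streams over the 5 periods until play realigns: cooperate → 39(1+β+…+β^4); deviate → 44 + 6(β+…+β^4).
Cooperation is sustained iff (39−6)(β+…+β^4) ≥ 44−39.
β+…+β^4 = 4/7·(1−(4/7)^4)/(1−4/7) = 1.1912, and (44−39)/(39−6) = 0.1515.
1.1912 ≥ 0.1515, so cooperation is sustainable.

Yes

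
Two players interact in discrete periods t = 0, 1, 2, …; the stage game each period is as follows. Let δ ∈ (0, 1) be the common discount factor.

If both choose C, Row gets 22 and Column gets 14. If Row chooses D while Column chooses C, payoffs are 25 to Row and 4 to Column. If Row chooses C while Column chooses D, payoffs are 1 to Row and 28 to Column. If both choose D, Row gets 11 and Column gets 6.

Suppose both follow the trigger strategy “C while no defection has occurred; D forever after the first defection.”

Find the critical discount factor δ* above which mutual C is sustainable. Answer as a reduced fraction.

7/11

Row's threshold: (25−22)/(25−11) = 3/14.
Column's threshold: (28−14)/(28−6) = 7/11.
3/14 < 7/11, so Column binds and δ* = 7/11.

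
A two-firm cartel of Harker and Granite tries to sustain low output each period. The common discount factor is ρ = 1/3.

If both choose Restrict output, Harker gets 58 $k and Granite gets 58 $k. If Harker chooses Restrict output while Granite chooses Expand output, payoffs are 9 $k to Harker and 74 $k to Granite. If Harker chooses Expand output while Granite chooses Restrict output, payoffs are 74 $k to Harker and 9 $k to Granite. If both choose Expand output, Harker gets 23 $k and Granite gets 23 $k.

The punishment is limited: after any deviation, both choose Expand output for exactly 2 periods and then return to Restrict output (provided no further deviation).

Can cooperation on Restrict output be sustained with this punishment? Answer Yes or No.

No

A one-shot deviation gives 74 now, then 23 for 2 periods, then back to 58.
Gain from deviating: (74−58) today; loss: (58−23) in each of the next 2 periods.
No-deviation condition: (58−23)(ρ+…+ρ^2) ≥ 74−58, i.e. ρ+…+ρ^2 ≥ 16/35.
At ρ = 1/3: ρ+…+ρ^2 = 0.4444 < 0.4571.
So cooperation is not sustainable.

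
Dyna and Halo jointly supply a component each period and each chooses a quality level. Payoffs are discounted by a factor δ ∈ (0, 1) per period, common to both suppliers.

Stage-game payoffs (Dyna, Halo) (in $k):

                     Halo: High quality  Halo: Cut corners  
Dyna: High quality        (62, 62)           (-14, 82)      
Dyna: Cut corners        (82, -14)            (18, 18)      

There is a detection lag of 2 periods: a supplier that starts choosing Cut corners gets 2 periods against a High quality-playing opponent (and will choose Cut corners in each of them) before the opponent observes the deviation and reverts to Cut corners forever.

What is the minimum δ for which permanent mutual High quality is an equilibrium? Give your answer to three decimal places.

0.559

A deviator earns 82 for 2 periods, then 18 forever; cooperating earns 62 forever. Multiplying the IC by (1−δ):
62 ≥ 82(1−δ^2) + 18δ^2, so 64·δ^2 ≥ 20 and δ^2 ≥ 5/16.
δ ≥ (5/16)^(1/2) ≈ 0.559.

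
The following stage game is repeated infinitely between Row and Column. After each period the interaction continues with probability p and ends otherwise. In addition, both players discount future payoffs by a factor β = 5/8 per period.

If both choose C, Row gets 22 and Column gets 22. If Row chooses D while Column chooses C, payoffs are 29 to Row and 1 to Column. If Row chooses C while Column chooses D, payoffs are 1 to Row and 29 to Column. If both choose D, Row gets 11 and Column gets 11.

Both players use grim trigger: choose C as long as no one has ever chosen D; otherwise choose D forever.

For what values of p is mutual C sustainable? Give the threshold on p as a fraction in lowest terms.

28/45

Expected continuation weight on next period's payoff is β·p = 5/8·p, which plays the role of the discount factor.
Cooperation requires 5/8·p ≥ (29−22)/(29−11) = 7/18, hence p ≥ 28/45.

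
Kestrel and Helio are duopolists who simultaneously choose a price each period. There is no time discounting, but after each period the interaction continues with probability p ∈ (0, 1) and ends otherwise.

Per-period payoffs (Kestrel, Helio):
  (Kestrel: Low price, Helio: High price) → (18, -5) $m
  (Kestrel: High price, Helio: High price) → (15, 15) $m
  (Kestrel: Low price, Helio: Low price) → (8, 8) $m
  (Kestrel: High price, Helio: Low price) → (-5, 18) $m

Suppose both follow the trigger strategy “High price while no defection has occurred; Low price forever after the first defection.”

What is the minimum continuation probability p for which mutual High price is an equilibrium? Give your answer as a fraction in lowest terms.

3/10

Expected cooperation value is 15 + p·15 + p²·15 + … = 15/(1−p); deviation gives 18 + p·8/(1−p).
15 ≥ 18(1−p) + 8p ⇒ 10p ≥ 3 ⇒ p ≥ 3/10.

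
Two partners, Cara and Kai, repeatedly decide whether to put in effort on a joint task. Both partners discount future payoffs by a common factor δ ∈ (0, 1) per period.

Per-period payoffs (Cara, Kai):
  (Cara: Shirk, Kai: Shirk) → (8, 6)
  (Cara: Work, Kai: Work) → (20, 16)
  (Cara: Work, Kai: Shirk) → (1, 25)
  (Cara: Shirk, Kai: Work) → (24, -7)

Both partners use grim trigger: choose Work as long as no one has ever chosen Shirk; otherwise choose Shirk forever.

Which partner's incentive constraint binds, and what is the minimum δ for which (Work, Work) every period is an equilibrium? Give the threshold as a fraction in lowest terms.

Cara's threshold: (24−20)/(24−8) = 1/4.
Kai's threshold: (25−16)/(25−6) = 9/19.
1/4 < 9/19, so Kai binds and δ* = 9/19.

Kai; δ ≥ 9/19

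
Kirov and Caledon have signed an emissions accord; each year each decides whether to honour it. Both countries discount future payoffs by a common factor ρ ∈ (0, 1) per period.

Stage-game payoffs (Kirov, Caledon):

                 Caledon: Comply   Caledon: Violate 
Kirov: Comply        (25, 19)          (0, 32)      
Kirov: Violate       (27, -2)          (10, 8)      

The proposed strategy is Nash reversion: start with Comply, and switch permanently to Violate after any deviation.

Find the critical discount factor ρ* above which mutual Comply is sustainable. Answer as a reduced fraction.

Kirov's threshold: (27−25)/(27−10) = 2/17.
Caledon's threshold: (32−19)/(32−8) = 13/24.
2/17 < 13/24, so Caledon binds and ρ* = 13/24.

13/24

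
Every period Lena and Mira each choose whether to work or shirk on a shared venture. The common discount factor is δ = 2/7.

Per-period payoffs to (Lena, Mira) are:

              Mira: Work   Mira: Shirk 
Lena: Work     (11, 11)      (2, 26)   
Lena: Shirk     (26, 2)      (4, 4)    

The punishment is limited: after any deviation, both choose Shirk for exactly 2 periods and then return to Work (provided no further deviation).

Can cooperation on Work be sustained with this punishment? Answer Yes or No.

A one-shot deviation gives 26 now, then 4 for 2 periods, then back to 11.
Gain from deviating: (26−11) today; loss: (11−4) in each of the next 2 periods.
No-deviation condition: (11−4)(δ+…+δ^2) ≥ 26−11, i.e. δ+…+δ^2 ≥ 15/7.
At δ = 2/7: δ+…+δ^2 = 0.3673 < 2.1429.
So cooperation is not sustainable.

No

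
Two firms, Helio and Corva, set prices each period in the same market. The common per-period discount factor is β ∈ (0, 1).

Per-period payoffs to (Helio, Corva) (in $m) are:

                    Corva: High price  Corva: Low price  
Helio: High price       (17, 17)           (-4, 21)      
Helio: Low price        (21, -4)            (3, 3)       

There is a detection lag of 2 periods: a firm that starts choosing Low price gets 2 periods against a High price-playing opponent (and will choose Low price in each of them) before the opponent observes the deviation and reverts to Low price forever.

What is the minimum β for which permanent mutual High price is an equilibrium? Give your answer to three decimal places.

0.471

A deviator earns 21 for 2 periods, then 3 forever; cooperating earns 17 forever. Multiplying the IC by (1−β):
17 ≥ 21(1−β^2) + 3β^2, so 18·β^2 ≥ 4 and β^2 ≥ 2/9.
β ≥ (2/9)^(1/2) ≈ 0.471.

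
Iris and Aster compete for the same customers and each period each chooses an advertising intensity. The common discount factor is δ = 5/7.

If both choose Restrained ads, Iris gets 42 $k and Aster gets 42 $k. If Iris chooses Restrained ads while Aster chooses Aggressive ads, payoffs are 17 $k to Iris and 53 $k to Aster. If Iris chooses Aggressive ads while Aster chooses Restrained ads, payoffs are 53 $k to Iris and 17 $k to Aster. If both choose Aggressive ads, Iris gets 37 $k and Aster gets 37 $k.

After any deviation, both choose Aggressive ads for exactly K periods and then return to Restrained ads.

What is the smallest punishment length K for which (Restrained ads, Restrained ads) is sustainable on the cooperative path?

7

Need Σ_{k=1}^{K} δ^k ≥ (53−42)/(42−37) = 2.2000 at δ = 5/7.
At K = 6 the sum is 2.1680 < 2.2000; at K = 7 it is 2.2628 ≥ 2.2000.
So the minimum punishment length is K = 7.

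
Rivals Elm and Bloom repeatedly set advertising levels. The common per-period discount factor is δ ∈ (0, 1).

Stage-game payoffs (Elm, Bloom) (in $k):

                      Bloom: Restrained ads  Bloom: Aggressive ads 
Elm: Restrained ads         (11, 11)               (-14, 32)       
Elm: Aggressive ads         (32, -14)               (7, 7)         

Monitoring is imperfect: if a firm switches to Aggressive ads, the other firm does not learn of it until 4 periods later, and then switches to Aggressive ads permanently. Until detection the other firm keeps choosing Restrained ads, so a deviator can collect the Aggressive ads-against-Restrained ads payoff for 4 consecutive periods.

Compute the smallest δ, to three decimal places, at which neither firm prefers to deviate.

0.957

Deviating for the 4 undetected periods gains 32−11 = 21 per period over cooperation, then loses 11−7 = 4 per period forever once punishment starts.
Gain: 21(1 + δ + … + δ^3); loss: 4·δ^4/(1−δ).
No profitable deviation ⇔ 21(1−δ^4) ≤ 4·δ^4, i.e. δ^4 ≥ 21/(21+4) = 21/25.
Hence δ ≥ (21/25)^(1/4) ≈ 0.957.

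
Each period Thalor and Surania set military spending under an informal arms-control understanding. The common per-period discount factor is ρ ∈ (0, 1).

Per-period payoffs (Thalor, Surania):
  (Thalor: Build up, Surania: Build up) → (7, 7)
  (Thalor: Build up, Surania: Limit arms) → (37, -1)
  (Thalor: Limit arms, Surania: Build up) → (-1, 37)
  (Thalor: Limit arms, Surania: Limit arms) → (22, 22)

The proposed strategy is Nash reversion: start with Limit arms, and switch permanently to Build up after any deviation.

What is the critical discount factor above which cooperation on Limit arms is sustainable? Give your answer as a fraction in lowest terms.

22/(1−ρ) ≥ 37 + 7ρ/(1−ρ)
22 ≥ 37 − 30ρ
ρ ≥ 15/30 = 1/2.

1/2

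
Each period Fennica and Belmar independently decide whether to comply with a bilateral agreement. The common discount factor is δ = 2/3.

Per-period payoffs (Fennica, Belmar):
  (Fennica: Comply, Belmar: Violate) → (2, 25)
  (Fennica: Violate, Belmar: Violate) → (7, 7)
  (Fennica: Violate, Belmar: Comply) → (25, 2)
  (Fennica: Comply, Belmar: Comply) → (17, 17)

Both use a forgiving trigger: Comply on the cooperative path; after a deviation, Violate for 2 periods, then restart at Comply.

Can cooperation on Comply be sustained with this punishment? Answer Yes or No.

IC: δ+…+δ^2 ≥ (25−17)/(17−7) = 4/5.
At δ = 2/3: partial sum = 1.1111 ≥ 0.8000. Cooperation sustainable.

Yes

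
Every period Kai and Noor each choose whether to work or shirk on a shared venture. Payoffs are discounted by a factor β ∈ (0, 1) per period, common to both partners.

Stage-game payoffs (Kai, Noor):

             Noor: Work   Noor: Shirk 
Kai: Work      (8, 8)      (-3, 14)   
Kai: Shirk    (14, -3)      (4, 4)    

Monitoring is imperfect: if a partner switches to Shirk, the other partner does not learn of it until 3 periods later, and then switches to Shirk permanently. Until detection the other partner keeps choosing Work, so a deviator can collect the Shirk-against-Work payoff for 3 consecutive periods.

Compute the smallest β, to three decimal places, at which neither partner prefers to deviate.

The best deviation is to choose Shirk for all 3 undetected periods, earning 14 each, then 4 forever once detected.
Deviation value: 14(1−β^3)/(1−β) + 4β^3/(1−β); cooperation value: 8/(1−β).
IC: 8 ≥ 14(1−β^3) + 4β^3 = 14 − 10β^3.
So β^3 ≥ 6/10 = 3/5, giving β ≥ (3/5)^(1/3) ≈ 0.843.

0.843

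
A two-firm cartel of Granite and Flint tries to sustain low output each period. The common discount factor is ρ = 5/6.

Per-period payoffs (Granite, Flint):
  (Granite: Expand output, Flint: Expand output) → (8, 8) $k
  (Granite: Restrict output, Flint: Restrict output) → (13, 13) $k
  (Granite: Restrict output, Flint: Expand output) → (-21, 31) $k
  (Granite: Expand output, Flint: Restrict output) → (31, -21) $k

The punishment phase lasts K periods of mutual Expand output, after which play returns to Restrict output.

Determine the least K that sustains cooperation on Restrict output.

7

IC: ρ(1−ρ^K)/(1−ρ) ≥ (31−13)/(13−8) = 18/5.
With ρ = 5/6: need 1 − ρ^K ≥ 18/5·(1−5/6)/(5/6), i.e. ρ^K ≤ 0.2800.
Since (5/6)^6 = 0.3349 and (5/6)^7 = 0.2791, the smallest such K is 7.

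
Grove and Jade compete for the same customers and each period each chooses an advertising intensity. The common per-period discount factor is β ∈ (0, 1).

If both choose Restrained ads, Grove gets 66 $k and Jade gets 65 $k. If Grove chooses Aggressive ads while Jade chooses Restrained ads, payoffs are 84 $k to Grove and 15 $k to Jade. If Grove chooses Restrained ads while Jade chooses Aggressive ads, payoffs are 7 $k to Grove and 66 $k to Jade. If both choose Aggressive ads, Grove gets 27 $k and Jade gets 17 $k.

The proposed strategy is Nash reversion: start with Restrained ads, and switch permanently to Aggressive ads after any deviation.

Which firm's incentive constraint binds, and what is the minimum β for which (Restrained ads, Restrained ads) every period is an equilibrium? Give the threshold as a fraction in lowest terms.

Grove's threshold: (84−66)/(84−27) = 6/19.
Jade's threshold: (66−65)/(66−17) = 1/49.
6/19 > 1/49, so Grove binds and β* = 6/19.

Grove; β ≥ 6/19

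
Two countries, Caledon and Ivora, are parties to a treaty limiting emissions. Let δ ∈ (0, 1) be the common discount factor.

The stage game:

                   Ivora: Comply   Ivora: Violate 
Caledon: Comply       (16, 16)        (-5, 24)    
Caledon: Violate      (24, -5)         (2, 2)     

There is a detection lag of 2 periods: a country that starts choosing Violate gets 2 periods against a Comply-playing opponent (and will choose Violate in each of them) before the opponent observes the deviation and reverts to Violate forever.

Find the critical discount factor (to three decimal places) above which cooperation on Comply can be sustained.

0.603

The best deviation is to choose Violate for all 2 undetected periods, earning 24 each, then 2 forever once detected.
Deviation value: 24(1−δ^2)/(1−δ) + 2δ^2/(1−δ); cooperation value: 16/(1−δ).
IC: 16 ≥ 24(1−δ^2) + 2δ^2 = 24 − 22δ^2.
So δ^2 ≥ 8/22 = 4/11, giving δ ≥ (4/11)^(1/2) ≈ 0.603.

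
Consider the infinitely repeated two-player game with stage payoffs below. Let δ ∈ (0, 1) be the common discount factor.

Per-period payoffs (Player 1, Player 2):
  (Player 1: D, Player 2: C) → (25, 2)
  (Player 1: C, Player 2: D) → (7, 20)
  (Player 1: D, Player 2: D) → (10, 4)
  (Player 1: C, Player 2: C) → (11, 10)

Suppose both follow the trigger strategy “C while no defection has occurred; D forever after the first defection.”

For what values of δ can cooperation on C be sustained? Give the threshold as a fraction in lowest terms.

14/15

Player 1: cooperation gives 11 each period; deviation gives 25 once then 10 forever.
  11/(1−δ) ≥ 25 + 10δ/(1−δ) ⇒ δ ≥ 14/15.
Player 2: cooperation gives 10 each period; deviation gives 20 once then 4 forever.
  δ ≥ 10/16 = 5/8.
Both must hold, so the binding constraint is Player 1's: δ ≥ 14/15.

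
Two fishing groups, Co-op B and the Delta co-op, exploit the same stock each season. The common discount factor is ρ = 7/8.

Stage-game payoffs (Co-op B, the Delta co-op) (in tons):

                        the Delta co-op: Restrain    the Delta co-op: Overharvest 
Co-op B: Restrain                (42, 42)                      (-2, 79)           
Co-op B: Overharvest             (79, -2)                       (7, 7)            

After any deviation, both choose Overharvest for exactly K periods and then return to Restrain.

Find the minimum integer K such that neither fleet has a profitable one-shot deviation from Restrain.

IC: ρ(1−ρ^K)/(1−ρ) ≥ (79−42)/(42−7) = 37/35.
With ρ = 7/8: need 1 − ρ^K ≥ 37/35·(1−7/8)/(7/8), i.e. ρ^K ≤ 0.8490.
Since (7/8)^1 = 0.8750 and (7/8)^2 = 0.7656, the smallest such K is 2.

2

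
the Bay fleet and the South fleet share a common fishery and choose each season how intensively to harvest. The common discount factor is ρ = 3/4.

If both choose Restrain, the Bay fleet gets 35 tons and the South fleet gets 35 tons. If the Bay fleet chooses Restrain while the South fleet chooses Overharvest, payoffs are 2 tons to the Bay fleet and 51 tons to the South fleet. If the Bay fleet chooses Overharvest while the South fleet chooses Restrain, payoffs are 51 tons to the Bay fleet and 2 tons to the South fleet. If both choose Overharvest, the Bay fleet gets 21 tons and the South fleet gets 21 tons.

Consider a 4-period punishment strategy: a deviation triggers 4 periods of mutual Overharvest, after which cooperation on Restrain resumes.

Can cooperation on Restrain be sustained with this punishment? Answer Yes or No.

Yes

Comparing payoff streams over the 5 periods until play realigns: cooperate → 35(1+ρ+…+ρ^4); deviate → 51 + 21(ρ+…+ρ^4).
Cooperation is sustained iff (35−21)(ρ+…+ρ^4) ≥ 51−35.
ρ+…+ρ^4 = 3/4·(1−(3/4)^4)/(1−3/4) = 2.0508, and (51−35)/(35−21) = 1.1429.
2.0508 ≥ 1.1429, so cooperation is sustainable.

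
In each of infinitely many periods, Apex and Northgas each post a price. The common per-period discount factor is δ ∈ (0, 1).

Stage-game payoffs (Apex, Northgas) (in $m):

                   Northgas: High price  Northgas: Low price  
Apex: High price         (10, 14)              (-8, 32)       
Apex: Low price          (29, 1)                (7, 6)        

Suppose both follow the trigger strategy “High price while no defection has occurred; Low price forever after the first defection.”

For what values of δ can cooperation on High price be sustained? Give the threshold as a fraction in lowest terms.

Apex's threshold: (29−10)/(29−7) = 19/22.
Northgas's threshold: (32−14)/(32−6) = 9/13.
19/22 > 9/13, so Apex binds and δ* = 19/22.

19/22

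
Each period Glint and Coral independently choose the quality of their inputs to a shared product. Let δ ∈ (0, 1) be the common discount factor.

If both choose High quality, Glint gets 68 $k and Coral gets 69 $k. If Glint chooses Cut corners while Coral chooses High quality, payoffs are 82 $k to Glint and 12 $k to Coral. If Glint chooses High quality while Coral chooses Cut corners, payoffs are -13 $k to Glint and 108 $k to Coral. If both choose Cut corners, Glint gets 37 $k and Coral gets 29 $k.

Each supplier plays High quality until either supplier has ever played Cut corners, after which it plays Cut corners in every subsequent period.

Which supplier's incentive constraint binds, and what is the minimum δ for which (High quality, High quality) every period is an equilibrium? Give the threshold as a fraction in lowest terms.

Coral; δ ≥ 39/79

Glint: cooperation gives 68 each period; deviation gives 82 once then 37 forever.
  68/(1−δ) ≥ 82 + 37δ/(1−δ) ⇒ δ ≥ 14/45.
Coral: cooperation gives 69 each period; deviation gives 108 once then 29 forever.
  δ ≥ 39/79.
Both must hold, so the binding constraint is Coral's: δ ≥ 39/79.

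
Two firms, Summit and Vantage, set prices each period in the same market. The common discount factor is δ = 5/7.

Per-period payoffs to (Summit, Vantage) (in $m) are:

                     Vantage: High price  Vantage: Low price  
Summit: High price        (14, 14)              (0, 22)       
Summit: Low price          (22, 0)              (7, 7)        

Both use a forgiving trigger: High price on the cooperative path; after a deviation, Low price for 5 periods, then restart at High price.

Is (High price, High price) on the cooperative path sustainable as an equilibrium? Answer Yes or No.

Yes

A one-shot deviation gives 22 now, then 7 for 5 periods, then back to 14.
Gain from deviating: (22−14) today; loss: (14−7) in each of the next 5 periods.
No-deviation condition: (14−7)(δ+…+δ^5) ≥ 22−14, i.e. δ+…+δ^5 ≥ 8/7.
At δ = 5/7: δ+…+δ^5 = 2.0352 ≥ 1.1429.
So cooperation is sustainable.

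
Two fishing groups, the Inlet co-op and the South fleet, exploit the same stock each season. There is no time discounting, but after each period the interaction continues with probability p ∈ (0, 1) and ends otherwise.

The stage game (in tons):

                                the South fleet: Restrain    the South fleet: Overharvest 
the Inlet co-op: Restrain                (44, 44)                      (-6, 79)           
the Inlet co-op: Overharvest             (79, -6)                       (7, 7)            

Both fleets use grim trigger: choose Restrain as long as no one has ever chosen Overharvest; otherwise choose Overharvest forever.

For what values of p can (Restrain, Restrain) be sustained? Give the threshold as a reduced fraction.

With no time discounting, the continuation probability p plays the role of the discount factor.
Grim-trigger IC: 44/(1−p) ≥ 79 + 7p/(1−p) ⇒ p ≥ (79−44)/(79−7) = 35/72.

35/72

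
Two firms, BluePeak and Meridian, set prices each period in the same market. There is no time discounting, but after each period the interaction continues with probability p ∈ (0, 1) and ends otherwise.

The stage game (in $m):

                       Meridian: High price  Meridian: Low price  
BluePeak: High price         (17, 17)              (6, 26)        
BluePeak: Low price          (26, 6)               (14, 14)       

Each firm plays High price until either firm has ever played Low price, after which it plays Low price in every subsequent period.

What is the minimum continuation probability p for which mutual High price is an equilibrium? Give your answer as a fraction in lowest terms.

Expected cooperation value is 17 + p·17 + p²·17 + … = 17/(1−p); deviation gives 26 + p·14/(1−p).
17 ≥ 26(1−p) + 14p ⇒ 12p ≥ 9 ⇒ p ≥ 9/12 = 3/4.

3/4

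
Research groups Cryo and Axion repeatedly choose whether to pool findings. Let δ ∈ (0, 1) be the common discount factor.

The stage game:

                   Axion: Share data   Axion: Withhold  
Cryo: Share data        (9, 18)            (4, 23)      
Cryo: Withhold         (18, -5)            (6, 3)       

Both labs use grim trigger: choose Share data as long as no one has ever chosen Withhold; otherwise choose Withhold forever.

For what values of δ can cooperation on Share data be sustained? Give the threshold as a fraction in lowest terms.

3/4

Cryo's threshold: (18−9)/(18−6) = 3/4.
Axion's threshold: (23−18)/(23−3) = 1/4.
3/4 > 1/4, so Cryo binds and δ* = 3/4.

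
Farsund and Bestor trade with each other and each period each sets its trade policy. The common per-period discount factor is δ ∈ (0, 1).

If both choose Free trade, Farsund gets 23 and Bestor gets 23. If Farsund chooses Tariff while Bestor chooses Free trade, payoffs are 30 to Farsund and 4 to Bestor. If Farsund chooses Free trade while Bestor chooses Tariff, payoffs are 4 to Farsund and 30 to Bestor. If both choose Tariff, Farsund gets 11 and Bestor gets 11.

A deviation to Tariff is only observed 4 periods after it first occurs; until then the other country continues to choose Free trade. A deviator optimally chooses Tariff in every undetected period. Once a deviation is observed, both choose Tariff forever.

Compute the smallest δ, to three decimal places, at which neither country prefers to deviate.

0.779

The best deviation is to choose Tariff for all 4 undetected periods, earning 30 each, then 11 forever once detected.
Deviation value: 30(1−δ^4)/(1−δ) + 11δ^4/(1−δ); cooperation value: 23/(1−δ).
IC: 23 ≥ 30(1−δ^4) + 11δ^4 = 30 − 19δ^4.
So δ^4 ≥ 7/19, giving δ ≥ (7/19)^(1/4) ≈ 0.779.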